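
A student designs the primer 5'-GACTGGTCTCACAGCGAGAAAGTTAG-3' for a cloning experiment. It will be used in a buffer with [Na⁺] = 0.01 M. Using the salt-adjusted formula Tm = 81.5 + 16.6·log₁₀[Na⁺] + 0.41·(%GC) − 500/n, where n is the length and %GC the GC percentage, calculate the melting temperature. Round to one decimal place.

Length n = 26. C=5, A=8, T=5, G=8
G+C = 13, so %GC = 13/26 × 100 = 50%
Salt term: 16.6 × (-2) = -33.2
GC term: 0.41 × 50 = 20.5; length term: −500/26 = −19.231
Tm = 81.5 + (-33.2) + 20.5 − 19.231 = 49.569 → 49.6°C

49.6°C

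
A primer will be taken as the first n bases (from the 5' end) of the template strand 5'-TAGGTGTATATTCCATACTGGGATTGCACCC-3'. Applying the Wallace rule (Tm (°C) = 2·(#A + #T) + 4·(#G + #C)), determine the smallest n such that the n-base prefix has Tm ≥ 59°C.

n = 22

First 21 bases: TAGGTGTATATTCCATACTGG → Tm = 58°C (< 59°C)
First 22 bases: TAGGTGTATATTCCATACTGGG → Tm = 62°C (≥ 59°C)
Since every base adds ≥2°C, Tm only increases with n, so the threshold is first crossed at n = 22.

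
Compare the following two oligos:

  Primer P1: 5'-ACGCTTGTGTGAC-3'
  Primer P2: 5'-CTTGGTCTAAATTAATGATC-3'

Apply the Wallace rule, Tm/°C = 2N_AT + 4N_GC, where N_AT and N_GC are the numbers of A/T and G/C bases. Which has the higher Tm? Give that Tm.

Primer P2, 52°C

Primer P1: A+T=6, G+C=7 → Tm = 2(6)+4(7) = 40°C
Primer P2: A+T=14, G+C=6 → Tm = 2(14)+4(6) = 52°C
40°C vs 52°C → primer P2 is higher.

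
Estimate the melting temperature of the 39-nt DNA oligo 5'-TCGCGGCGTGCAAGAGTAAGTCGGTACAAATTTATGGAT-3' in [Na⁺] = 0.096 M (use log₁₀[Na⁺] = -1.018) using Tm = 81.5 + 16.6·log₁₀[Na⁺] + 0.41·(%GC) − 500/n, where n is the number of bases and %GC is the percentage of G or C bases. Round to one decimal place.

Length n = 39. Base counts: A=11, C=6, T=10, G=12
G+C = 18, so %GC = 18/39 × 100 = 46.154%
Salt term: 16.6 × (-1.018) = -16.899
GC term: 0.41 × 46.154 = 18.923; length term: −500/39 = −12.821
Tm = 81.5 + (-16.899) + 18.923 − 12.821 = 70.703 → 70.7°C

70.7°C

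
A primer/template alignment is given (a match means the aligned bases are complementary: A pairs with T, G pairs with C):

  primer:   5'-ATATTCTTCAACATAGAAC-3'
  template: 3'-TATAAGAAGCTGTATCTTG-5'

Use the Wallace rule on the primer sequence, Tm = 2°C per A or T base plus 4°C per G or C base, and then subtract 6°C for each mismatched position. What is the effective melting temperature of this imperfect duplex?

42°C

Primer base counts: A=8, T=6, G=1, C=4 → A+T=14, G+C=5
Perfect-match Tm = 2(14) + 4(5) = 28 + 20 = 48°C
Mismatches (positions where the bases are not complementary): 1 (at position 10)
Effective Tm = 48 − 1×6 = 48 − 6 = 42°C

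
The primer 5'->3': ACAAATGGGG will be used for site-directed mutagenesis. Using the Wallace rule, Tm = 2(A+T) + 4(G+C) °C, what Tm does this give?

Base counts: C=1, A=4, T=1, G=4
So N_AT = 5 and N_GC = 5.
Tm = 2×5 + 4×5 = 30°C

30°C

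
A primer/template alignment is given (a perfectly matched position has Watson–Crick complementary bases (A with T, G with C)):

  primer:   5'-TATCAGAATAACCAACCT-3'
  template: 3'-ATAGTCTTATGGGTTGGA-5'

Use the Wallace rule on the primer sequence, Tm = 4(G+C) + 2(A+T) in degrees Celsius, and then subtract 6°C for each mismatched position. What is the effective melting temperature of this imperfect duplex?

Primer base counts: A=8, T=4, G=1, C=5 → A+T=12, G+C=6
Perfect-match Tm = 2(12) + 4(6) = 24 + 24 = 48°C
Mismatches (positions where the bases are not complementary): 1 (at position 11)
Effective Tm = 48 − 1×6 = 48 − 6 = 42°C

42°C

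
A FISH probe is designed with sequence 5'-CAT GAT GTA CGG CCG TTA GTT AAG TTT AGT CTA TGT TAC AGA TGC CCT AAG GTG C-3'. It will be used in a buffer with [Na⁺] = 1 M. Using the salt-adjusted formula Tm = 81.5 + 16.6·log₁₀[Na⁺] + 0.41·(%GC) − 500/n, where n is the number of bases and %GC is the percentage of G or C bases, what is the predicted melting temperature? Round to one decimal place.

Length n = 55. Scanning the sequence gives C=10, G=14, T=18, A=13.
G+C = 24, so %GC = 24/55 × 100 = 43.636%
Salt term: 16.6 × (0) = 0
GC term: 0.41 × 43.636 = 17.891; length term: −500/55 = −9.091
Tm = 81.5 + (0) + 17.891 − 9.091 = 90.3 → 90.3°C

90.3°C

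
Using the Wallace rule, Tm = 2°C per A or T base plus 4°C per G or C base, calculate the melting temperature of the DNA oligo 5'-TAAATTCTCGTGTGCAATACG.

Scanning the sequence gives G=4, C=4, T=7, A=6.
A+T = 13, G+C = 8
Tm = 2×13 + 4×8 = 58°C

58°C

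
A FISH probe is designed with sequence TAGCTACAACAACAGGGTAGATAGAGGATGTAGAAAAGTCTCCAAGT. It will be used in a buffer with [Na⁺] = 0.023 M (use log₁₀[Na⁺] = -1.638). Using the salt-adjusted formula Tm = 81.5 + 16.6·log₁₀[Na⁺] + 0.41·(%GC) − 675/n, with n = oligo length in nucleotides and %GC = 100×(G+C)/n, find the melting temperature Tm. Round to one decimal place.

Length n = 47. Scanning the sequence gives G=12, A=19, T=9, C=7.
G+C = 19, so %GC = 19/47 × 100 = 40.426%
Salt term: 16.6 × (-1.638) = -27.191
GC term: 0.41 × 40.426 = 16.575; length term: −675/47 = −14.362
Tm = 81.5 + (-27.191) + 16.575 − 14.362 = 56.522 → 56.5°C

56.5°C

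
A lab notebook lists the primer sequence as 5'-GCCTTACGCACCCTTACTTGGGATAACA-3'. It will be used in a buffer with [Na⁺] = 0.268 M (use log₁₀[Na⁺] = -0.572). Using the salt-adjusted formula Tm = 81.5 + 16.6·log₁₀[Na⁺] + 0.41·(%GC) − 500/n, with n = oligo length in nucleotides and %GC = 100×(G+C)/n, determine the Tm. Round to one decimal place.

Length n = 28. T=7, G=5, A=7, C=9
G+C = 14, so %GC = 14/28 × 100 = 50%
Salt term: 16.6 × (-0.572) = -9.495
GC term: 0.41 × 50 = 20.5; length term: −500/28 = −17.857
Tm = 81.5 + (-9.495) + 20.5 − 17.857 = 74.648 → 74.6°C

74.6°C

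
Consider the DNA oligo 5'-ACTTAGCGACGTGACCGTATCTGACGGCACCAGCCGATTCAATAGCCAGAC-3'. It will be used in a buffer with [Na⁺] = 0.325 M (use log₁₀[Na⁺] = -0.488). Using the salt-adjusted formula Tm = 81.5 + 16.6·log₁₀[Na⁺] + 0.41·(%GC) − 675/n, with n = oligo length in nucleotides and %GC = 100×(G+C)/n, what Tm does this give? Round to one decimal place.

82.7°C

Length n = 51. C=16, G=12, T=9, A=14
G+C = 28, so %GC = 28/51 × 100 = 54.902%
Salt term: 16.6 × (-0.488) = -8.101
GC term: 0.41 × 54.902 = 22.51; length term: −675/51 = −13.235
Tm = 81.5 + (-8.101) + 22.51 − 13.235 = 82.674 → 82.7°C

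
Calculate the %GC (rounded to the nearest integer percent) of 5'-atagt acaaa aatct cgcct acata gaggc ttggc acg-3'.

G=8, T=8, A=13, C=9
G+C = 8 + 9 = 17 out of 38 bases
%GC = 17/38 × 100 = 44.74% ≈ 45%

45%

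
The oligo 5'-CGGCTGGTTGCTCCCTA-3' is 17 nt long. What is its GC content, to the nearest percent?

Scanning the sequence gives T=5, G=5, C=6, A=1.
G+C = 5 + 6 = 11 out of 17 bases
%GC = 11/17 × 100 = 64.71% ≈ 65%

65%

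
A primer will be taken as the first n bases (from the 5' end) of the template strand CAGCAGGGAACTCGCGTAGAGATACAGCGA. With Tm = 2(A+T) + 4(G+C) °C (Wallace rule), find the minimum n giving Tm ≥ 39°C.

First 12 bases: CAGCAGGGAACT → Tm = 38°C (< 39°C)
First 13 bases: CAGCAGGGAACTC → Tm = 42°C (≥ 39°C)
Since every base adds ≥2°C, Tm only increases with n, so the threshold is first crossed at n = 13.

n = 13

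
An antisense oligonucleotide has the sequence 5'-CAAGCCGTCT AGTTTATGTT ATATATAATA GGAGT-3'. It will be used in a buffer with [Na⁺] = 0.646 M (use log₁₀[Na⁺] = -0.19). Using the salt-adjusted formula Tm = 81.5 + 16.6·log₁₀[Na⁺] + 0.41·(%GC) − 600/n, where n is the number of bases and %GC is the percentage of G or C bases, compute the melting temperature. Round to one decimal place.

Length n = 35. Counting bases: C=4, T=13, A=11, G=7
G+C = 11, so %GC = 11/35 × 100 = 31.429%
Salt term: 16.6 × (-0.19) = -3.154
GC term: 0.41 × 31.429 = 12.886; length term: −600/35 = −17.143
Tm = 81.5 + (-3.154) + 12.886 − 17.143 = 74.089 → 74.1°C

74.1°C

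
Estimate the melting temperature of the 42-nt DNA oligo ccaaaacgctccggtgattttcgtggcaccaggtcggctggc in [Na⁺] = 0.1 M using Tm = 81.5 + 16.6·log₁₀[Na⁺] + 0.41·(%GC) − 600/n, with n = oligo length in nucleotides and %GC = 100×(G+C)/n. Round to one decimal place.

Length n = 42. Base counts: C=13, G=13, A=7, T=9
G+C = 26, so %GC = 26/42 × 100 = 61.905%
Salt term: 16.6 × (-1) = -16.6
GC term: 0.41 × 61.905 = 25.381; length term: −600/42 = −14.286
Tm = 81.5 + (-16.6) + 25.381 − 14.286 = 75.995 → 76.0°C

76.0°C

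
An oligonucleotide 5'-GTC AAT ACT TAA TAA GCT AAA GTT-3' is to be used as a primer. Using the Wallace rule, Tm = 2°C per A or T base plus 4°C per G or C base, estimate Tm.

Counting bases: G=3, C=3, T=8, A=10
A+T = 18, G+C = 6
Tm = 2(18) + 4(6) = 36 + 24 = 60°C

60°C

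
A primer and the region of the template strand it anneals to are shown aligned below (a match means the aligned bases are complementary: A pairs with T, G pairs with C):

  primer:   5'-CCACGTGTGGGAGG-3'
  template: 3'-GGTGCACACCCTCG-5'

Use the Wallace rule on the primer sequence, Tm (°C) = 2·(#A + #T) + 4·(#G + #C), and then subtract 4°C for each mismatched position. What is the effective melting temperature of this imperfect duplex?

Primer base counts: A=2, T=2, G=7, C=3 → A+T=4, G+C=10
Perfect-match Tm = 2(4) + 4(10) = 8 + 40 = 48°C
Mismatches (positions where the bases are not complementary): 1 (at position 14)
Effective Tm = 48 − 1×4 = 48 − 4 = 44°C

44°C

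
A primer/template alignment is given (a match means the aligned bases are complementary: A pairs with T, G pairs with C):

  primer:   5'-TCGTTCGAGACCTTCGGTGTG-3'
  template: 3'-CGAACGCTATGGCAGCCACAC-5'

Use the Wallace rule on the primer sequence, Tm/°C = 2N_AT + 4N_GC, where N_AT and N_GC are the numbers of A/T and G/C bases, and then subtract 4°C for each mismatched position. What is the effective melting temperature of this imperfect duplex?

46°C

Primer base counts: A=2, T=7, G=7, C=5 → A+T=9, G+C=12
Perfect-match Tm = 2(9) + 4(12) = 18 + 48 = 66°C
Mismatches (positions where the bases are not complementary): 5 (at positions 1, 3, 5, 9, 13)
Effective Tm = 66 − 5×4 = 66 − 20 = 46°C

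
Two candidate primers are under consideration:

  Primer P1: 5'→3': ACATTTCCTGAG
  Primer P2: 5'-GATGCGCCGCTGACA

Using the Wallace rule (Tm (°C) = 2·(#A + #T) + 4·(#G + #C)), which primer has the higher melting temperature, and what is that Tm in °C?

Primer P2, 50°C

Primer P1: A+T=7, G+C=5 → Tm = 2(7)+4(5) = 34°C
Primer P2: A+T=5, G+C=10 → Tm = 2(5)+4(10) = 50°C
34°C vs 50°C → primer P2 is higher.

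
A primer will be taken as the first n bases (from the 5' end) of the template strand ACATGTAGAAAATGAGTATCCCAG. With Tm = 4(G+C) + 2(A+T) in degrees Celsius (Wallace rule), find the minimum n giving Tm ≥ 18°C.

First 6 bases: ACATGT → Tm = 16°C (< 18°C)
First 7 bases: ACATGTA → Tm = 18°C (≥ 18°C)
Each additional base adds 2°C (A/T) or 4°C (G/C), so Tm is non-decreasing in n; n = 7 is the first length to reach 18°C.

n = 7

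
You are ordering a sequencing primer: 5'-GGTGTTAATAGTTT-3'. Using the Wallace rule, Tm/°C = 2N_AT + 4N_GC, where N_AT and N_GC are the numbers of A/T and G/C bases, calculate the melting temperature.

36°C

Base counts: C=0, A=3, T=7, G=4
A+T = 10, G+C = 4
Tm = 2×10 + 4×4 = 36°C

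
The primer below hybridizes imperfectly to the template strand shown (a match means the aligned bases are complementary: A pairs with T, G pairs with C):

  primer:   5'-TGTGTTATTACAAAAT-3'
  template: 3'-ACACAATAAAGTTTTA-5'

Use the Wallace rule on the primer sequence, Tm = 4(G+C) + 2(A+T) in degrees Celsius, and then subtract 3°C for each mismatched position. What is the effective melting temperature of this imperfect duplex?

Primer base counts: A=6, T=7, G=2, C=1 → A+T=13, G+C=3
Perfect-match Tm = 2(13) + 4(3) = 26 + 12 = 38°C
Mismatches (positions where the bases are not complementary): 1 (at position 10)
Effective Tm = 38 − 1×3 = 38 − 3 = 35°C

35°C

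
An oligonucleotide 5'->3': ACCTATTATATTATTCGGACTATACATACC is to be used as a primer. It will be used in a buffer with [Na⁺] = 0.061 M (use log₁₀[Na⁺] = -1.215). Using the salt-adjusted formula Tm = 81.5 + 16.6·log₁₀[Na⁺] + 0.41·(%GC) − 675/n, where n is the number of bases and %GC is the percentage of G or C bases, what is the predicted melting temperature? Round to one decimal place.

Length n = 30. Scanning the sequence gives C=7, G=2, T=11, A=10.
G+C = 9, so %GC = 9/30 × 100 = 30%
Salt term: 16.6 × (-1.215) = -20.169
GC term: 0.41 × 30 = 12.3; length term: −675/30 = −22.5
Tm = 81.5 + (-20.169) + 12.3 − 22.5 = 51.131 → 51.1°C

51.1°C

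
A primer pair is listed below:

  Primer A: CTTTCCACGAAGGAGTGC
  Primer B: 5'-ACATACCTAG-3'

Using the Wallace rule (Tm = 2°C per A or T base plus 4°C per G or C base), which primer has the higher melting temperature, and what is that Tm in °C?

Primer A, 56°C

Primer A: A+T=8, G+C=10 → Tm = 2(8)+4(10) = 56°C
Primer B: A+T=6, G+C=4 → Tm = 2(6)+4(4) = 28°C
56°C vs 28°C → primer A is higher.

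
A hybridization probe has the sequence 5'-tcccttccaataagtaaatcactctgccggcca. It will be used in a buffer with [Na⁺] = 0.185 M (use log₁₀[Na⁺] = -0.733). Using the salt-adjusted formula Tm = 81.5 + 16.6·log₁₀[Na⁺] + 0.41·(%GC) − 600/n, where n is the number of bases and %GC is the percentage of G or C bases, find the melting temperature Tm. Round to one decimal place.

Length n = 33. Scanning the sequence gives A=9, C=12, T=8, G=4.
G+C = 16, so %GC = 16/33 × 100 = 48.485%
Salt term: 16.6 × (-0.733) = -12.168
GC term: 0.41 × 48.485 = 19.879; length term: −600/33 = −18.182
Tm = 81.5 + (-12.168) + 19.879 − 18.182 = 71.029 → 71.0°C

71.0°C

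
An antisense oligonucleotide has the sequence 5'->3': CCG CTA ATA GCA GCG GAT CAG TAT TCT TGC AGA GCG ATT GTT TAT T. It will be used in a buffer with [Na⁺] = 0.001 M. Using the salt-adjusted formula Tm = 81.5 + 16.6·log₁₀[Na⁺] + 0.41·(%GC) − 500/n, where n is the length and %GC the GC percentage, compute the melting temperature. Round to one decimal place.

38.7°C

Length n = 46. Scanning the sequence gives G=11, C=9, A=11, T=15.
G+C = 20, so %GC = 20/46 × 100 = 43.478%
Salt term: 16.6 × (-3) = -49.8
GC term: 0.41 × 43.478 = 17.826; length term: −500/46 = −10.87
Tm = 81.5 + (-49.8) + 17.826 − 10.87 = 38.656 → 38.7°C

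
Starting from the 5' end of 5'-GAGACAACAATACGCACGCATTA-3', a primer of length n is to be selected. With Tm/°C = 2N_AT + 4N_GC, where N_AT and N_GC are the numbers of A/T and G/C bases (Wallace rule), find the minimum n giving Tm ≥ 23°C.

First 7 bases: GAGACAA → Tm = 20°C (< 23°C)
First 8 bases: GAGACAAC → Tm = 24°C (≥ 23°C)
Each additional base adds 2°C (A/T) or 4°C (G/C), so Tm is non-decreasing in n; n = 8 is the first length to reach 23°C.

n = 8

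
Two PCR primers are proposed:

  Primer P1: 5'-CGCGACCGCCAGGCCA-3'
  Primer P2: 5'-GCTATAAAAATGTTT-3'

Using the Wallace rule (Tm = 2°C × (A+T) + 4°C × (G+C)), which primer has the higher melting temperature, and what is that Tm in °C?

Primer P1, 58°C

Primer P1: A+T=3, G+C=13 → Tm = 2(3)+4(13) = 58°C
Primer P2: A+T=12, G+C=3 → Tm = 2(12)+4(3) = 36°C
58°C vs 36°C → primer P1 is higher.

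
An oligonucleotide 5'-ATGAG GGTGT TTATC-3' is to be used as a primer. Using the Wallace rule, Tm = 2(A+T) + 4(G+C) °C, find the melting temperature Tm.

42°C

Base counts: T=6, G=5, C=1, A=3
So N_AT = 9 and N_GC = 6.
Tm = 2(9) + 4(6) = 18 + 24 = 42°C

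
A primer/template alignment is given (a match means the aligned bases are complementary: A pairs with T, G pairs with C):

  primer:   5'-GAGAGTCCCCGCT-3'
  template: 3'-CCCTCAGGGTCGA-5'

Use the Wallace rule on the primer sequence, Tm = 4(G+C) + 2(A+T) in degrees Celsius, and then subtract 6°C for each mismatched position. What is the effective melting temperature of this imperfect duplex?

Primer base counts: A=2, T=2, G=4, C=5 → A+T=4, G+C=9
Perfect-match Tm = 2(4) + 4(9) = 8 + 36 = 44°C
Mismatches (positions where the bases are not complementary): 2 (at positions 2, 10)
Effective Tm = 44 − 2×6 = 44 − 12 = 32°C

32°C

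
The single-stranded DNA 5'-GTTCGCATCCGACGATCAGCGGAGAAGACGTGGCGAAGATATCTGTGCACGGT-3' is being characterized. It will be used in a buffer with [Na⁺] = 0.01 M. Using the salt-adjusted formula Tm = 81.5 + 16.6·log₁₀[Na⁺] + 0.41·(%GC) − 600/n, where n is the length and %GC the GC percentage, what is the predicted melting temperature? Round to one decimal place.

Length n = 53. C=12, A=13, T=10, G=18
G+C = 30, so %GC = 30/53 × 100 = 56.604%
Salt term: 16.6 × (-2) = -33.2
GC term: 0.41 × 56.604 = 23.208; length term: −600/53 = −11.321
Tm = 81.5 + (-33.2) + 23.208 − 11.321 = 60.187 → 60.2°C

60.2°C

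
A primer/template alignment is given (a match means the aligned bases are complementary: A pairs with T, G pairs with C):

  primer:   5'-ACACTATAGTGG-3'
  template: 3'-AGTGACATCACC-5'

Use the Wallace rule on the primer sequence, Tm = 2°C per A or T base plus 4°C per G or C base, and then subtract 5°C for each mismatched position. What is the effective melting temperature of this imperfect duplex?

Primer base counts: A=4, T=3, G=3, C=2 → A+T=7, G+C=5
Perfect-match Tm = 2(7) + 4(5) = 14 + 20 = 34°C
Mismatches (positions where the bases are not complementary): 2 (at positions 1, 6)
Effective Tm = 34 − 2×5 = 34 − 10 = 24°C

24°C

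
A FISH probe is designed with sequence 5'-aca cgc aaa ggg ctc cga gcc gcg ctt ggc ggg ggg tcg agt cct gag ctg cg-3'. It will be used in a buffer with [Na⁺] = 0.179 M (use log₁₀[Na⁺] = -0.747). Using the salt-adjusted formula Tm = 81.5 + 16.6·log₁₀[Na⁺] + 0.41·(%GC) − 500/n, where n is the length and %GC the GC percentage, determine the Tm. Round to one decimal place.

Length n = 53. Counting bases: A=8, G=22, C=16, T=7
G+C = 38, so %GC = 38/53 × 100 = 71.698%
Salt term: 16.6 × (-0.747) = -12.4
GC term: 0.41 × 71.698 = 29.396; length term: −500/53 = −9.434
Tm = 81.5 + (-12.4) + 29.396 − 9.434 = 89.062 → 89.1°C

89.1°C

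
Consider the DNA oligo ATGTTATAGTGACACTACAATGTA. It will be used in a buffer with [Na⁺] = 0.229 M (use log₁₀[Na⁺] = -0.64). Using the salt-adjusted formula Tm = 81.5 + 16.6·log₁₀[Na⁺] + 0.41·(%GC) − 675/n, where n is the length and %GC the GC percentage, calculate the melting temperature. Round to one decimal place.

Length n = 24. Counting bases: A=9, C=3, T=8, G=4
G+C = 7, so %GC = 7/24 × 100 = 29.167%
Salt term: 16.6 × (-0.64) = -10.624
GC term: 0.41 × 29.167 = 11.958; length term: −675/24 = −28.125
Tm = 81.5 + (-10.624) + 11.958 − 28.125 = 54.709 → 54.7°C

54.7°C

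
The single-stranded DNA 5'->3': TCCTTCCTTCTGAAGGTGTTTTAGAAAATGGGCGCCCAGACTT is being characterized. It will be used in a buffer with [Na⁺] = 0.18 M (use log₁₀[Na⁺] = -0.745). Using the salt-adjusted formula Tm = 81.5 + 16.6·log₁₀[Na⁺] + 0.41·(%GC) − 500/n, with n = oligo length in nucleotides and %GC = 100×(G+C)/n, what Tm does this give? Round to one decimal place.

76.6°C

Length n = 43. Scanning the sequence gives T=14, A=9, G=10, C=10.
G+C = 20, so %GC = 20/43 × 100 = 46.512%
Salt term: 16.6 × (-0.745) = -12.367
GC term: 0.41 × 46.512 = 19.07; length term: −500/43 = −11.628
Tm = 81.5 + (-12.367) + 19.07 − 11.628 = 76.575 → 76.6°C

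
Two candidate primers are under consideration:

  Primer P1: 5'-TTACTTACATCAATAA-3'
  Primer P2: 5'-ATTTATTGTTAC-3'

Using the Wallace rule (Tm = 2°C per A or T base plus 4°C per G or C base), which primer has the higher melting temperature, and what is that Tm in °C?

Primer P1: A+T=13, G+C=3 → Tm = 2(13)+4(3) = 38°C
Primer P2: A+T=10, G+C=2 → Tm = 2(10)+4(2) = 28°C
38°C vs 28°C → primer P1 is higher.

Primer P1, 38°C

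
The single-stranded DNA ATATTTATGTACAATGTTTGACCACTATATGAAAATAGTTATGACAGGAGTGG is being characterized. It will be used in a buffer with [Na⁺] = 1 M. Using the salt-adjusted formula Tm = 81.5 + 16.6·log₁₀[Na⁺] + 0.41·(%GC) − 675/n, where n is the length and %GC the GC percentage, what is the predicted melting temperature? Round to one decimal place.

81.1°C

Length n = 53. Counting bases: A=19, G=11, T=18, C=5
G+C = 16, so %GC = 16/53 × 100 = 30.189%
Salt term: 16.6 × (0) = 0
GC term: 0.41 × 30.189 = 12.377; length term: −675/53 = −12.736
Tm = 81.5 + (0) + 12.377 − 12.736 = 81.141 → 81.1°C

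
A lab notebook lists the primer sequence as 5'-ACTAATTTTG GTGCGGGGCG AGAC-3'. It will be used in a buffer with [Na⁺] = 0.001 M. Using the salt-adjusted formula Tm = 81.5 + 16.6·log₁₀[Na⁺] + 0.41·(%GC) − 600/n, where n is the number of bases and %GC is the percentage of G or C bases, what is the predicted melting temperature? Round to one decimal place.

28.9°C

Length n = 24. C=4, A=5, T=6, G=9
G+C = 13, so %GC = 13/24 × 100 = 54.167%
Salt term: 16.6 × (-3) = -49.8
GC term: 0.41 × 54.167 = 22.208; length term: −600/24 = −25
Tm = 81.5 + (-49.8) + 22.208 − 25 = 28.908 → 28.9°C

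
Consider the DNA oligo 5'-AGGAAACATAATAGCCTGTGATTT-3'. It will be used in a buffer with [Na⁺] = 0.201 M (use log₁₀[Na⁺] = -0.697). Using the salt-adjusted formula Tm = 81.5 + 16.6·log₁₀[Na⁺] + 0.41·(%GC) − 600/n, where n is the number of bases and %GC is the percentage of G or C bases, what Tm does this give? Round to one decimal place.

58.6°C

Length n = 24. Scanning the sequence gives C=3, A=9, T=7, G=5.
G+C = 8, so %GC = 8/24 × 100 = 33.333%
Salt term: 16.6 × (-0.697) = -11.57
GC term: 0.41 × 33.333 = 13.667; length term: −600/24 = −25
Tm = 81.5 + (-11.57) + 13.667 − 25 = 58.597 → 58.6°C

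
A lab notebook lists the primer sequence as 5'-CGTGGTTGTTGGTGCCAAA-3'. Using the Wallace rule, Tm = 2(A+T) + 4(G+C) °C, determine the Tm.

58°C

Counting bases: C=3, T=6, G=7, A=3
A+T = 9, G+C = 10
Tm = 2(9) + 4(10) = 18 + 40 = 58°C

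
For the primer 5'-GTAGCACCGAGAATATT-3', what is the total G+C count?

7

Counting bases: C=3, A=6, G=4, T=4
G+C = 4 + 3 = 7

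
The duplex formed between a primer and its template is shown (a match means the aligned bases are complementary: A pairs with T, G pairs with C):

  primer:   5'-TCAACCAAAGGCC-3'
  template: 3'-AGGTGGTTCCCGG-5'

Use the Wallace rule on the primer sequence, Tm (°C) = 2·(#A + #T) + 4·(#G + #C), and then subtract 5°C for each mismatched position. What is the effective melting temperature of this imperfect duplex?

30°C

Primer base counts: A=5, T=1, G=2, C=5 → A+T=6, G+C=7
Perfect-match Tm = 2(6) + 4(7) = 12 + 28 = 40°C
Mismatches (positions where the bases are not complementary): 2 (at positions 3, 9)
Effective Tm = 40 − 2×5 = 40 − 10 = 30°C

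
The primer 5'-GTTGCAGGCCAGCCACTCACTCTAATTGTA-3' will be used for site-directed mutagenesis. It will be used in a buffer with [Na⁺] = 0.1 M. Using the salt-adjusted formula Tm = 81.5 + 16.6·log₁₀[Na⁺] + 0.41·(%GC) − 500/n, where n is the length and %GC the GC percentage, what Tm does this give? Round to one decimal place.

68.7°C

Length n = 30. G=6, C=9, A=7, T=8
G+C = 15, so %GC = 15/30 × 100 = 50%
Salt term: 16.6 × (-1) = -16.6
GC term: 0.41 × 50 = 20.5; length term: −500/30 = −16.667
Tm = 81.5 + (-16.6) + 20.5 − 16.667 = 68.733 → 68.7°C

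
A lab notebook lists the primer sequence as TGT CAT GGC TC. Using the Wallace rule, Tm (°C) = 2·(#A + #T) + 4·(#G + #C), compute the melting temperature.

34°C

Scanning the sequence gives G=3, A=1, T=4, C=3.
A+T = 5, G+C = 6
Tm = 4·6 + 2·5 = 24 + 10 = 34°C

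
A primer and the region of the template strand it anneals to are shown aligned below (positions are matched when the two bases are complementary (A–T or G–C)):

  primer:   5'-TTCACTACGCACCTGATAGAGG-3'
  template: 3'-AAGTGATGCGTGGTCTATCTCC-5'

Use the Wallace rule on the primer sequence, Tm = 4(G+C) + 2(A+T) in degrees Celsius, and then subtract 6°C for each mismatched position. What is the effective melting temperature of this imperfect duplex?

Primer base counts: A=6, T=5, G=5, C=6 → A+T=11, G+C=11
Perfect-match Tm = 2(11) + 4(11) = 22 + 44 = 66°C
Mismatches (positions where the bases are not complementary): 1 (at position 14)
Effective Tm = 66 − 1×6 = 66 − 6 = 60°C

60°C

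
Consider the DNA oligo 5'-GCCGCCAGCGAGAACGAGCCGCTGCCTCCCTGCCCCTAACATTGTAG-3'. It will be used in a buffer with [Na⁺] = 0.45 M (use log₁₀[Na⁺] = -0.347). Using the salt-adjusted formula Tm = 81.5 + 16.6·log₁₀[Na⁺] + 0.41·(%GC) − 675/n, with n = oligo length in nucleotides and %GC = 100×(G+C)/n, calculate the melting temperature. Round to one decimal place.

Length n = 47. Counting bases: A=9, G=12, T=7, C=19
G+C = 31, so %GC = 31/47 × 100 = 65.957%
Salt term: 16.6 × (-0.347) = -5.76
GC term: 0.41 × 65.957 = 27.042; length term: −675/47 = −14.362
Tm = 81.5 + (-5.76) + 27.042 − 14.362 = 88.42 → 88.4°C

88.4°C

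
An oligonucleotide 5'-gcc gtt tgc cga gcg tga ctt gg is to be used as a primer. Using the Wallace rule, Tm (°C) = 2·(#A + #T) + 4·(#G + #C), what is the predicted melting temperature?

76°C

Base counts: C=6, A=2, G=9, T=6
A+T = 8, G+C = 15
Tm = 2×8 + 4×15 = 76°C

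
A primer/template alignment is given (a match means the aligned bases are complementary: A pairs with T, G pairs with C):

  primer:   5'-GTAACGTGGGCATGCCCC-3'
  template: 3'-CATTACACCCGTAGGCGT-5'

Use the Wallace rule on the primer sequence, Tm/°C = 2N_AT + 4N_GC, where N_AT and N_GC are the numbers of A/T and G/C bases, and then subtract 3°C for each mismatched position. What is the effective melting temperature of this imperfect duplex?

Primer base counts: A=3, T=3, G=6, C=6 → A+T=6, G+C=12
Perfect-match Tm = 2(6) + 4(12) = 12 + 48 = 60°C
Mismatches (positions where the bases are not complementary): 4 (at positions 5, 14, 16, 18)
Effective Tm = 60 − 4×3 = 60 − 12 = 48°C

48°C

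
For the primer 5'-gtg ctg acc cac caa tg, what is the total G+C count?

10

Scanning the sequence gives G=4, A=4, C=6, T=3.
G+C = 4 + 6 = 10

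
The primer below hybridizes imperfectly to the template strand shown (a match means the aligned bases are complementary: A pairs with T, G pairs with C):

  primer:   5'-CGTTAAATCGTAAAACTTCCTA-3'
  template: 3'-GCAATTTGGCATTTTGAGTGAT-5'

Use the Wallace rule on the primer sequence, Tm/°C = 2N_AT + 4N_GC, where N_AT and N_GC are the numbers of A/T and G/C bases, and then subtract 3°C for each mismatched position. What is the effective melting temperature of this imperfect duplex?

Primer base counts: A=8, T=7, G=2, C=5 → A+T=15, G+C=7
Perfect-match Tm = 2(15) + 4(7) = 30 + 28 = 58°C
Mismatches (positions where the bases are not complementary): 3 (at positions 8, 18, 19)
Effective Tm = 58 − 3×3 = 58 − 9 = 49°C

49°C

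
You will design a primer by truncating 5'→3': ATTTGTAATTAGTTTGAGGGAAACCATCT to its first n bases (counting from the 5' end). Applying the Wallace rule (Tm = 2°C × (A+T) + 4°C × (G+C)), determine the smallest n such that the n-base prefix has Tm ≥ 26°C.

n = 12

First 11 bases: ATTTGTAATTA → Tm = 24°C (< 26°C)
First 12 bases: ATTTGTAATTAG → Tm = 28°C (≥ 26°C)
Since every base adds ≥2°C, Tm only increases with n, so the threshold is first crossed at n = 12.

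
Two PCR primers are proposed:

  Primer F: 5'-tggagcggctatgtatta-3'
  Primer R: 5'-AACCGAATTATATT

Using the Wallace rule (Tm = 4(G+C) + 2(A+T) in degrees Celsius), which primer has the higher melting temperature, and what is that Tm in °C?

Primer F: A+T=10, G+C=8 → Tm = 2(10)+4(8) = 52°C
Primer R: A+T=11, G+C=3 → Tm = 2(11)+4(3) = 34°C
52°C vs 34°C → primer F is higher.

Primer F, 52°C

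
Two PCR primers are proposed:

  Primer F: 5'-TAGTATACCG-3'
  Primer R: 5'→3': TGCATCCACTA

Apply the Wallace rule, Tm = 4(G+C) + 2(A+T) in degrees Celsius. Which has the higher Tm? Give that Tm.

Primer R, 32°C

Primer F: A+T=6, G+C=4 → Tm = 2(6)+4(4) = 28°C
Primer R: A+T=6, G+C=5 → Tm = 2(6)+4(5) = 32°C
28°C vs 32°C → primer R is higher.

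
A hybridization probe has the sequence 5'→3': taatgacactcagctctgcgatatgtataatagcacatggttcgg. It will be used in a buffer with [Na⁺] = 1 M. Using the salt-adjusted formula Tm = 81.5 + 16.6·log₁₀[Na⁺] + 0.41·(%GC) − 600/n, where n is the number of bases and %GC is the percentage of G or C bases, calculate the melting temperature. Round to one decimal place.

85.5°C

Length n = 45. Base counts: T=13, G=10, C=9, A=13
G+C = 19, so %GC = 19/45 × 100 = 42.222%
Salt term: 16.6 × (0) = 0
GC term: 0.41 × 42.222 = 17.311; length term: −600/45 = −13.333
Tm = 81.5 + (0) + 17.311 − 13.333 = 85.478 → 85.5°C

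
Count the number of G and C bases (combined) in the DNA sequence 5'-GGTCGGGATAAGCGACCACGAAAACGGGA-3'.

Scanning the sequence gives A=10, C=6, T=2, G=11.
G+C = 11 + 6 = 17

17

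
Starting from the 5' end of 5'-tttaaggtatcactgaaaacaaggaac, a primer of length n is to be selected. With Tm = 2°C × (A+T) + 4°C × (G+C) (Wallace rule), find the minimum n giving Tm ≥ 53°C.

n = 21

First 20 bases: TTTAAGGTATCACTGAAAAC → Tm = 52°C (< 53°C)
First 21 bases: TTTAAGGTATCACTGAAAACA → Tm = 54°C (≥ 53°C)
Each additional base adds 2°C (A/T) or 4°C (G/C), so Tm is non-decreasing in n; n = 21 is the first length to reach 53°C.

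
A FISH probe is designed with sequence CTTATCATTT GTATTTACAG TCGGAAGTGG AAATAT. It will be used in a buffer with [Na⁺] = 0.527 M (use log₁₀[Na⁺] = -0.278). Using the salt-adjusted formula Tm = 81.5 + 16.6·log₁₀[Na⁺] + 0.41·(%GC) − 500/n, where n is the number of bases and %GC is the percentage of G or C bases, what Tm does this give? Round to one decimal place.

75.5°C

Length n = 36. Base counts: T=14, A=11, C=4, G=7
G+C = 11, so %GC = 11/36 × 100 = 30.556%
Salt term: 16.6 × (-0.278) = -4.615
GC term: 0.41 × 30.556 = 12.528; length term: −500/36 = −13.889
Tm = 81.5 + (-4.615) + 12.528 − 13.889 = 75.524 → 75.5°C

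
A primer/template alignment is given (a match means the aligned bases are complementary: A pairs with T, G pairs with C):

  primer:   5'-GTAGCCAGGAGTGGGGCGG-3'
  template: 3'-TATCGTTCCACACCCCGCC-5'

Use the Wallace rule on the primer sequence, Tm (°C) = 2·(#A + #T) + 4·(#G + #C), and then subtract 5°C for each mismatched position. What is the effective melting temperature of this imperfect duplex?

Primer base counts: A=3, T=2, G=11, C=3 → A+T=5, G+C=14
Perfect-match Tm = 2(5) + 4(14) = 10 + 56 = 66°C
Mismatches (positions where the bases are not complementary): 3 (at positions 1, 6, 10)
Effective Tm = 66 − 3×5 = 66 − 15 = 51°C

51°C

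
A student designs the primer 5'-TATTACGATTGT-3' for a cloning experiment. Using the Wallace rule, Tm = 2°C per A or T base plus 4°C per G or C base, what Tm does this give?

Base counts: C=1, A=3, T=6, G=2
AT pairs contribute 9, GC pairs contribute 3.
Tm = 4·3 + 2·9 = 12 + 18 = 30°C

30°C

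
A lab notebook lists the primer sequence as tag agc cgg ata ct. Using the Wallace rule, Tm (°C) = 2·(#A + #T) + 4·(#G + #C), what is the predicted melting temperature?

C=3, A=4, G=4, T=3
A+T = 7, G+C = 7
Tm = 2×7 + 4×7 = 42°C

42°C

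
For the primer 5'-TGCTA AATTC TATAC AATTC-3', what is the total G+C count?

5

Base counts: T=8, A=7, C=4, G=1
Total G or C: 1 + 4 = 5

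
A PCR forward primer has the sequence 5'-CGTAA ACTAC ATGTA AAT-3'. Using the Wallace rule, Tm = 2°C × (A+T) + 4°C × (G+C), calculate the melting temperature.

Scanning the sequence gives C=3, A=8, T=5, G=2.
AT pairs contribute 13, GC pairs contribute 5.
Tm = 2(13) + 4(5) = 26 + 20 = 46°C

46°C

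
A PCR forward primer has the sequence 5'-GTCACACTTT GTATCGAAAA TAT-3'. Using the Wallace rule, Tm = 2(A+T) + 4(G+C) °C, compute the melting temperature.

Base counts: G=3, T=8, C=4, A=8
A+T = 16, G+C = 7
Tm = 2(16) + 4(7) = 32 + 28 = 60°C

60°C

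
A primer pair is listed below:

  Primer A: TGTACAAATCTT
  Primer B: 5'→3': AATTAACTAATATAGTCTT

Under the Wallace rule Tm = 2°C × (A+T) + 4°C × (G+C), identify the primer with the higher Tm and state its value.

Primer B, 44°C

Primer A: A+T=9, G+C=3 → Tm = 2(9)+4(3) = 30°C
Primer B: A+T=16, G+C=3 → Tm = 2(16)+4(3) = 44°C
30°C vs 44°C → primer B is higher.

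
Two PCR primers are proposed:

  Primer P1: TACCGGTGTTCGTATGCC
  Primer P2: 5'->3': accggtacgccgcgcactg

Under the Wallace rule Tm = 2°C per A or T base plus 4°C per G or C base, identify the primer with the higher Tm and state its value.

Primer P2, 66°C

Primer P1: A+T=8, G+C=10 → Tm = 2(8)+4(10) = 56°C
Primer P2: A+T=5, G+C=14 → Tm = 2(5)+4(14) = 66°C
56°C vs 66°C → primer P2 is higher.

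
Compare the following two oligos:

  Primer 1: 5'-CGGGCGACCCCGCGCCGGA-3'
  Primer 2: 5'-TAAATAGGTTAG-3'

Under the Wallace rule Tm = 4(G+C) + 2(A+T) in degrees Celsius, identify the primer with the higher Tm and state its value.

Primer 1, 72°C

Primer 1: A+T=2, G+C=17 → Tm = 2(2)+4(17) = 72°C
Primer 2: A+T=9, G+C=3 → Tm = 2(9)+4(3) = 30°C
72°C vs 30°C → primer 1 is higher.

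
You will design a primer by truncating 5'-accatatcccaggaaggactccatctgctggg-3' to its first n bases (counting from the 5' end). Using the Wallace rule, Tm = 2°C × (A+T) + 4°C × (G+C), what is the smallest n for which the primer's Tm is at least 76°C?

First 24 bases: ACCATATCCCAGGAAGGACTCCAT → Tm = 72°C (< 76°C)
First 25 bases: ACCATATCCCAGGAAGGACTCCATC → Tm = 76°C (≥ 76°C)
Each additional base adds 2°C (A/T) or 4°C (G/C), so Tm is non-decreasing in n; n = 25 is the first length to reach 76°C.

n = 25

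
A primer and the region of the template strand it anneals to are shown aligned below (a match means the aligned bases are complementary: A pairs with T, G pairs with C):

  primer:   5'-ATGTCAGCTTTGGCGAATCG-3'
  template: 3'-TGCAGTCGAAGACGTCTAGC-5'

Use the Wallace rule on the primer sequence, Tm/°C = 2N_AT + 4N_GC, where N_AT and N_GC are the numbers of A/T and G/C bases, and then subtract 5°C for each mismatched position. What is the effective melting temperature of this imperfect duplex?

35°C

Primer base counts: A=4, T=6, G=6, C=4 → A+T=10, G+C=10
Perfect-match Tm = 2(10) + 4(10) = 20 + 40 = 60°C
Mismatches (positions where the bases are not complementary): 5 (at positions 2, 11, 12, 15, 16)
Effective Tm = 60 − 5×5 = 60 − 25 = 35°C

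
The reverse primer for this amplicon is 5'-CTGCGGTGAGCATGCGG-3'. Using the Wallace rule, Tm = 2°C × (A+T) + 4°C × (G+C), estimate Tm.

A=2, T=3, G=8, C=4
So N_AT = 5 and N_GC = 12.
Tm = 2(5) + 4(12) = 10 + 48 = 58°C

58°C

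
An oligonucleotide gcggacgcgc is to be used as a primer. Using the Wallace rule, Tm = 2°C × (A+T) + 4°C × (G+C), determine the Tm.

Scanning the sequence gives G=5, A=1, C=4, T=0.
AT pairs contribute 1, GC pairs contribute 9.
Tm = 4·9 + 2·1 = 36 + 2 = 38°C

38°C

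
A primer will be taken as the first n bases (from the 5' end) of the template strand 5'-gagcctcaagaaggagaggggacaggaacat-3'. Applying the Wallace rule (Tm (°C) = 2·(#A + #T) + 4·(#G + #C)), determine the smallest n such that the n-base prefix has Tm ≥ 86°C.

First 26 bases: GAGCCTCAAGAAGGAGAGGGGACAGG → Tm = 84°C (< 86°C)
First 27 bases: GAGCCTCAAGAAGGAGAGGGGACAGGA → Tm = 86°C (≥ 86°C)
Each additional base adds 2°C (A/T) or 4°C (G/C), so Tm is non-decreasing in n; n = 27 is the first length to reach 86°C.

n = 27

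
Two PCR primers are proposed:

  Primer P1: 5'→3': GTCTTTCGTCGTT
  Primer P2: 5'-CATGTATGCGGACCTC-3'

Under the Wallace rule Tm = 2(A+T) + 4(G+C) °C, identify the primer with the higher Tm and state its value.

Primer P2, 50°C

Primer P1: A+T=7, G+C=6 → Tm = 2(7)+4(6) = 38°C
Primer P2: A+T=7, G+C=9 → Tm = 2(7)+4(9) = 50°C
38°C vs 50°C → primer P2 is higher.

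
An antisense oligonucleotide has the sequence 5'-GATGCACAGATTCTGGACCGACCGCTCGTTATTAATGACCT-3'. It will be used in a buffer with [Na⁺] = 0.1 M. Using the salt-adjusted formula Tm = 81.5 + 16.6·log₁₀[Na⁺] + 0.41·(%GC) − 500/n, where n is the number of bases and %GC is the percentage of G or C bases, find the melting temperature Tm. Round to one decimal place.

72.7°C

Length n = 41. Scanning the sequence gives A=10, T=11, G=9, C=11.
G+C = 20, so %GC = 20/41 × 100 = 48.78%
Salt term: 16.6 × (-1) = -16.6
GC term: 0.41 × 48.78 = 20; length term: −500/41 = −12.195
Tm = 81.5 + (-16.6) + 20 − 12.195 = 72.705 → 72.7°C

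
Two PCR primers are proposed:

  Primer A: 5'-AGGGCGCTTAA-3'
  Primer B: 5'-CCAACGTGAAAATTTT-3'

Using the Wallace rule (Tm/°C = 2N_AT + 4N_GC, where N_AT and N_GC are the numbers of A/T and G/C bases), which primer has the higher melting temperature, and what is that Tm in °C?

Primer A: A+T=5, G+C=6 → Tm = 2(5)+4(6) = 34°C
Primer B: A+T=11, G+C=5 → Tm = 2(11)+4(5) = 42°C
34°C vs 42°C → primer B is higher.

Primer B, 42°C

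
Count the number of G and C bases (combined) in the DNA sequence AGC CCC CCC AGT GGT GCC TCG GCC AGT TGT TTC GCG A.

25

Counting bases: T=8, G=11, C=14, A=4
G+C = 11 + 14 = 25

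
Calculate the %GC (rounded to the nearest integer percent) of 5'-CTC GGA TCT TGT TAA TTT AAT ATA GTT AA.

24%

Scanning the sequence gives T=13, A=9, C=3, G=4.
G+C = 4 + 3 = 7 out of 29 bases
%GC = 7/29 × 100 = 24.14% ≈ 24%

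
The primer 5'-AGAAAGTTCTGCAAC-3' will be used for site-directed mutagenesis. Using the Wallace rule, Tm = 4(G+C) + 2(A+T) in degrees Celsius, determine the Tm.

42°C

Base counts: T=3, A=6, C=3, G=3
AT pairs contribute 9, GC pairs contribute 6.
Tm = 2(9) + 4(6) = 18 + 24 = 42°C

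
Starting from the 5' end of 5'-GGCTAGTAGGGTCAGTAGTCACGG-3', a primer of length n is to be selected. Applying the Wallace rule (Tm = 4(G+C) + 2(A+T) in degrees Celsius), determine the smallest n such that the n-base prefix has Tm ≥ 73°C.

First 23 bases: GGCTAGTAGGGTCAGTAGTCACG → Tm = 72°C (< 73°C)
First 24 bases: GGCTAGTAGGGTCAGTAGTCACGG → Tm = 76°C (≥ 73°C)
Since every base adds ≥2°C, Tm only increases with n, so the threshold is first crossed at n = 24.

n = 24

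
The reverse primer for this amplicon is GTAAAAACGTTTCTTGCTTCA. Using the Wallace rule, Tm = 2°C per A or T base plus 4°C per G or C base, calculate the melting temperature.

56°C

T=8, C=4, G=3, A=6
So N_AT = 14 and N_GC = 7.
Tm = 4·7 + 2·14 = 28 + 28 = 56°C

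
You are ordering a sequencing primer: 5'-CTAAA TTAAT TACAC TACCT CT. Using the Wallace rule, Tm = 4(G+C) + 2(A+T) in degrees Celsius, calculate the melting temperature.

Base counts: A=8, G=0, C=6, T=8
A+T = 16, G+C = 6
Tm = 2(16) + 4(6) = 32 + 24 = 56°C

56°C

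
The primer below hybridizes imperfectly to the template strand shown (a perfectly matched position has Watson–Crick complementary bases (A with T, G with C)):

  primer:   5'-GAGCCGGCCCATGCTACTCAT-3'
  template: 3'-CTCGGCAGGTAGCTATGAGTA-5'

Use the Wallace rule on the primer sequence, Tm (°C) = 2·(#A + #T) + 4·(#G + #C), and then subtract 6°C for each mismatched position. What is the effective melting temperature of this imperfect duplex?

38°C

Primer base counts: A=4, T=4, G=5, C=8 → A+T=8, G+C=13
Perfect-match Tm = 2(8) + 4(13) = 16 + 52 = 68°C
Mismatches (positions where the bases are not complementary): 5 (at positions 7, 10, 11, 12, 14)
Effective Tm = 68 − 5×6 = 68 − 30 = 38°C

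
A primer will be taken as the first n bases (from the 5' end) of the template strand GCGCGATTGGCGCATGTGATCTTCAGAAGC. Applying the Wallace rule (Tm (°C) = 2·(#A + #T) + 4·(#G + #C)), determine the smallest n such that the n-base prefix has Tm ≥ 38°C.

n = 11

First 10 bases: GCGCGATTGG → Tm = 34°C (< 38°C)
First 11 bases: GCGCGATTGGC → Tm = 38°C (≥ 38°C)
Since every base adds ≥2°C, Tm only increases with n, so the threshold is first crossed at n = 11.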